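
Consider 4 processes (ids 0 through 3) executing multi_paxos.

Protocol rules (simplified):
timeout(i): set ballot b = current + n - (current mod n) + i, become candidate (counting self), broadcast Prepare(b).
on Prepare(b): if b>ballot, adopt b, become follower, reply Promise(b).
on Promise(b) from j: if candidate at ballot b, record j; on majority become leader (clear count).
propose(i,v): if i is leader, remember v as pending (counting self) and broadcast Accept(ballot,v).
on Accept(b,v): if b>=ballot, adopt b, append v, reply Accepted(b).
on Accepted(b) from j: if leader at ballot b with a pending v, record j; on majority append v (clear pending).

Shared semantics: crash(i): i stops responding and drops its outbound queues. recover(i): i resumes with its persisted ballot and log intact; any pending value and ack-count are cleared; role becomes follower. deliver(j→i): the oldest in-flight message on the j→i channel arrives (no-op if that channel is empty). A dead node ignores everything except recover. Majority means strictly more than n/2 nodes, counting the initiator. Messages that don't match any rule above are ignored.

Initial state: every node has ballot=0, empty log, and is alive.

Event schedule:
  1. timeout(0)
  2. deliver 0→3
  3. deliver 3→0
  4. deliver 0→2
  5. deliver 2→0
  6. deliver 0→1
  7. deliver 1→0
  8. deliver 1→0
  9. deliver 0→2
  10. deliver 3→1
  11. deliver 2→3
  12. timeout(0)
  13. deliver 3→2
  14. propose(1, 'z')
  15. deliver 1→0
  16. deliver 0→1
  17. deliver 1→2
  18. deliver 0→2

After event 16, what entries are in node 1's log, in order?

step 1 timeout(0): 0={cand,b=4,log=-}
step 2 deliver 0→3: 3={foll,b=4,log=-}
step 3 deliver 3→0: —
step 4 deliver 0→2: 2={foll,b=4,log=-}
step 5 deliver 2→0: 0={lead,b=4,log=-}
step 6 deliver 0→1: 1={foll,b=4,log=-}
step 7 deliver 1→0: —
step 8 deliver 1→0: —
step 9 deliver 0→2: —
step 10 deliver 3→1: —
step 11 deliver 2→3: —
step 12 timeout(0): 0={cand,b=8,log=-}
step 13 deliver 3→2: —
step 14 propose(1,'z'): —
step 15 deliver 1→0: —
step 16 deliver 0→1: 1={foll,b=8,log=-}

empty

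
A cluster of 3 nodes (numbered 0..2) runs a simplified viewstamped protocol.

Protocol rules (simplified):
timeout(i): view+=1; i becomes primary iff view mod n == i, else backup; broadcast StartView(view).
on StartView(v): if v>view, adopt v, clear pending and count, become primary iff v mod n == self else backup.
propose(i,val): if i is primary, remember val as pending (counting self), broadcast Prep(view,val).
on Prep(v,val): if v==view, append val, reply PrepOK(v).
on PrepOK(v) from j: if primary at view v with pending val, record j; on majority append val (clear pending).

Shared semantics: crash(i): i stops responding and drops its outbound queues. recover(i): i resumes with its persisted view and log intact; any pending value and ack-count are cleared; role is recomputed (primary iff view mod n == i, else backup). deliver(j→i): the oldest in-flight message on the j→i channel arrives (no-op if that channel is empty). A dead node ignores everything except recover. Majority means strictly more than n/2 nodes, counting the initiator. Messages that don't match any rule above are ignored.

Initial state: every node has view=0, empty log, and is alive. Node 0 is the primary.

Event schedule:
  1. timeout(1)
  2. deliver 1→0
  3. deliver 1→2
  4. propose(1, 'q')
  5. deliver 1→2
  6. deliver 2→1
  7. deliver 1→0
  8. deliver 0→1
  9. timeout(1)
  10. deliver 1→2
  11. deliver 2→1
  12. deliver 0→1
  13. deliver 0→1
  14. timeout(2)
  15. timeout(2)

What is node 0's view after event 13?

1

1. timeout(1):  <1:prim v1 ->
2. deliver 1→0:  <0:back v1 ->
3. deliver 1→2:  <2:back v1 ->
4. propose(1,'q'):  nop
5. deliver 1→2:  <2:back v1 q>
6. deliver 2→1:  <1:prim v1 q>
7. deliver 1→0:  <0:back v1 q>
8. deliver 0→1:  nop
9. timeout(1):  <1:back v2 q>
10. deliver 1→2:  <2:prim v2 q>
11. deliver 2→1:  nop
12. deliver 0→1:  nop
13. deliver 0→1:  nop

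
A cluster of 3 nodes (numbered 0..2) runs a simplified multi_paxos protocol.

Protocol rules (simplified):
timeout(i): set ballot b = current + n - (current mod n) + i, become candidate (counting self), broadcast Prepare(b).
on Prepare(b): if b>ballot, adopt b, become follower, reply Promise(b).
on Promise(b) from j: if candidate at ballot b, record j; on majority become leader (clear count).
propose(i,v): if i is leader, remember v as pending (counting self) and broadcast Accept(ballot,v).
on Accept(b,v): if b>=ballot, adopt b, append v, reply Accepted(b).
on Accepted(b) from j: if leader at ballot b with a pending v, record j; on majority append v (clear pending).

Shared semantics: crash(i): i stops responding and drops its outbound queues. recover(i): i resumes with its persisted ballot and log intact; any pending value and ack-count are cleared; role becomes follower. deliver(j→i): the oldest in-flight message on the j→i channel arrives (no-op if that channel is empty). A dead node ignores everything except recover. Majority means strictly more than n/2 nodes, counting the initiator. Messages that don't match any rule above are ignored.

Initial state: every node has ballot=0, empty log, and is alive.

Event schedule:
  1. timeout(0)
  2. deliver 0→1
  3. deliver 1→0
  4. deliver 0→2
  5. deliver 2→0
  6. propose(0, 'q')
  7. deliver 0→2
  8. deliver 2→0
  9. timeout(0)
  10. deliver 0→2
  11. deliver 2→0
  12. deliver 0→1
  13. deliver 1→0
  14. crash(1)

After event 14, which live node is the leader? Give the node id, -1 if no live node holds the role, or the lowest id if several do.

e1 timeout(0): 0[cand,b=3,-]
e2 deliver 0→1: 1[foll,b=3,-]
e3 deliver 1→0: 0[lead,b=3,-]
e4 deliver 0→2: 2[foll,b=3,-]
e5 deliver 2→0: ·
e6 propose(0,'q'): ·
e7 deliver 0→2: 2[foll,b=3,q]
e8 deliver 2→0: 0[lead,b=3,q]
e9 timeout(0): 0[cand,b=6,q]
e10 deliver 0→2: 2[foll,b=6,q]
e11 deliver 2→0: 0[lead,b=6,q]
e12 deliver 0→1: 1[foll,b=3,q]
e13 deliver 1→0: ·
e14 crash(1): 1[✗foll,b=3,q]

0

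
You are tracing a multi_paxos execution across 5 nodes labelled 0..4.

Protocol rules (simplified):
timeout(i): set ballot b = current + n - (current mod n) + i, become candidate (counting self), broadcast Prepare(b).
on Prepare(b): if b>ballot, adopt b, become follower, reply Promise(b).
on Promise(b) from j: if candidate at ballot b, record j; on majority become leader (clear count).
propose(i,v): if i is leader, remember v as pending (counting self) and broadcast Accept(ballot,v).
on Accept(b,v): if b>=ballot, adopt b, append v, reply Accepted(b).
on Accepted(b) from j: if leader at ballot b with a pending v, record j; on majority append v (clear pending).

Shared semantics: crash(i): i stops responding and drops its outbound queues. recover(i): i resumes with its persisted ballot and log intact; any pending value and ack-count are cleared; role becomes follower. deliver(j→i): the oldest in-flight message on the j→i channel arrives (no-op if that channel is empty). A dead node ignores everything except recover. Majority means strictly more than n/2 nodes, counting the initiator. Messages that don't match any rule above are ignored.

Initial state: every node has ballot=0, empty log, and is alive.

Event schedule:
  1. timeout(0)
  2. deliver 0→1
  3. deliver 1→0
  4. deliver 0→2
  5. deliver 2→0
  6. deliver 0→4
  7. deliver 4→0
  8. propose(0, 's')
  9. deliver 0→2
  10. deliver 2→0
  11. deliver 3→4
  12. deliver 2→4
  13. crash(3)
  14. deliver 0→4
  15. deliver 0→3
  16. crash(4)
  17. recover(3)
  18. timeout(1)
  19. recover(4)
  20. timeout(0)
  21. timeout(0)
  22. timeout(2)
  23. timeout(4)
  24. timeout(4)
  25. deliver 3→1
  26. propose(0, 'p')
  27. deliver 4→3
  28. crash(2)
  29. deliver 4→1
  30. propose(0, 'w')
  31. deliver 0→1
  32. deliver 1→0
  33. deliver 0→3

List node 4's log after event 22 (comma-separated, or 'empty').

s

after 1 — timeout(0): n0:cand/b5/[-]
after 2 — deliver 0→1: n1:foll/b5/[-]
after 3 — deliver 1→0: ·
after 4 — deliver 0→2: n2:foll/b5/[-]
after 5 — deliver 2→0: n0:lead/b5/[-]
after 6 — deliver 0→4: n4:foll/b5/[-]
after 7 — deliver 4→0: ·
after 8 — propose(0,'s'): ·
after 9 — deliver 0→2: n2:foll/b5/[s]
after 10 — deliver 2→0: ·
after 11 — deliver 3→4: ·
after 12 — deliver 2→4: ·
after 13 — crash(3): n3:✗foll/b0/[-]
after 14 — deliver 0→4: n4:foll/b5/[s]
after 15 — deliver 0→3: ·
after 16 — crash(4): n4:✗foll/b5/[s]
after 17 — recover(3): n3:foll/b0/[-]
after 18 — timeout(1): n1:cand/b11/[-]
after 19 — recover(4): n4:foll/b5/[s]
after 20 — timeout(0): n0:cand/b10/[-]
after 21 — timeout(0): n0:cand/b15/[-]
after 22 — timeout(2): n2:cand/b12/[s]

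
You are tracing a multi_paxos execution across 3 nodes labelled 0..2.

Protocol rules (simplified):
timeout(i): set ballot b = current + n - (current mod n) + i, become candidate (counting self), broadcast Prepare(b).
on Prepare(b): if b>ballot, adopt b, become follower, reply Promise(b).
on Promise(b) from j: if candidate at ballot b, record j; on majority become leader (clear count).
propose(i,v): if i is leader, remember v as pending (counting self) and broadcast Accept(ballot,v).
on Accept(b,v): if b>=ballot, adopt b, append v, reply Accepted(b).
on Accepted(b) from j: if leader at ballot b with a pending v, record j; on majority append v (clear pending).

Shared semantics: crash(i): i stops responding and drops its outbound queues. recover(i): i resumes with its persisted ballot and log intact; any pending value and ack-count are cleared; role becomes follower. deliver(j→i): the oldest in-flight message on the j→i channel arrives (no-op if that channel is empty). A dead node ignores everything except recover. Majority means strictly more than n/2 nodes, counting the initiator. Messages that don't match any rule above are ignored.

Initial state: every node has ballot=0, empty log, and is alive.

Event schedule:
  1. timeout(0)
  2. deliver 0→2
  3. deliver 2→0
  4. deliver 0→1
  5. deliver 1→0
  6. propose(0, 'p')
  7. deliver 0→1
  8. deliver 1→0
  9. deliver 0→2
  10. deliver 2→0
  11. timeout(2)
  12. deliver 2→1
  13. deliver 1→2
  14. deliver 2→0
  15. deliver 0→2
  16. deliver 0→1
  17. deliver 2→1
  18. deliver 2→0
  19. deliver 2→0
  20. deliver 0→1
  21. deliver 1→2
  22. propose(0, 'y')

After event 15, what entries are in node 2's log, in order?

after 1 — timeout(0): n0:cand/b3/[-]
after 2 — deliver 0→2: n2:foll/b3/[-]
after 3 — deliver 2→0: n0:lead/b3/[-]
after 4 — deliver 0→1: n1:foll/b3/[-]
after 5 — deliver 1→0: ·
after 6 — propose(0,'p'): ·
after 7 — deliver 0→1: n1:foll/b3/[p]
after 8 — deliver 1→0: n0:lead/b3/[p]
after 9 — deliver 0→2: n2:foll/b3/[p]
after 10 — deliver 2→0: ·
after 11 — timeout(2): n2:cand/b8/[p]
after 12 — deliver 2→1: n1:foll/b8/[p]
after 13 — deliver 1→2: n2:lead/b8/[p]
after 14 — deliver 2→0: n0:foll/b8/[p]
after 15 — deliver 0→2: ·

p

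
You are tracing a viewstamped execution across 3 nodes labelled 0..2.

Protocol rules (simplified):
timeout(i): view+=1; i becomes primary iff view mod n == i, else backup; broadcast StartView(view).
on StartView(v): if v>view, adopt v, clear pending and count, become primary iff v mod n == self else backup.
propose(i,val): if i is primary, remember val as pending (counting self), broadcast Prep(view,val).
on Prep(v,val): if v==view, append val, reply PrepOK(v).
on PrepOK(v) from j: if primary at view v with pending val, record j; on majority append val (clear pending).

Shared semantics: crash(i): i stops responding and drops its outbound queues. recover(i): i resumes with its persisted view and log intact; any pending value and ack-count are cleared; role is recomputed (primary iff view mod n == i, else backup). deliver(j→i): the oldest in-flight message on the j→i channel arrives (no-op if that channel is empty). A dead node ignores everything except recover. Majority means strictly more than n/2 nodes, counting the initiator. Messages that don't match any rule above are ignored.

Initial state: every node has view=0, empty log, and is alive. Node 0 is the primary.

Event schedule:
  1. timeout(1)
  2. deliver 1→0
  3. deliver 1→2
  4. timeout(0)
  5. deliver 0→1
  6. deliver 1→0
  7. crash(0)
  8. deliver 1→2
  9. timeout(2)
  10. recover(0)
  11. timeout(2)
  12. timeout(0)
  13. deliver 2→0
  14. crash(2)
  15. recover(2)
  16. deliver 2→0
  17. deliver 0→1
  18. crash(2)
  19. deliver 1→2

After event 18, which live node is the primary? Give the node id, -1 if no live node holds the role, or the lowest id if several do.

e1 timeout(1): 1[prim,v=1,-]
e2 deliver 1→0: 0[back,v=1,-]
e3 deliver 1→2: 2[back,v=1,-]
e4 timeout(0): 0[back,v=2,-]
e5 deliver 0→1: 1[back,v=2,-]
e6 deliver 1→0: ·
e7 crash(0): 0[✗back,v=2,-]
e8 deliver 1→2: ·
e9 timeout(2): 2[prim,v=2,-]
e10 recover(0): 0[back,v=2,-]
e11 timeout(2): 2[back,v=3,-]
e12 timeout(0): 0[prim,v=3,-]
e13 deliver 2→0: ·
e14 crash(2): 2[✗back,v=3,-]
e15 recover(2): 2[back,v=3,-]
e16 deliver 2→0: ·
e17 deliver 0→1: 1[back,v=3,-]
e18 crash(2): 2[✗back,v=3,-]

0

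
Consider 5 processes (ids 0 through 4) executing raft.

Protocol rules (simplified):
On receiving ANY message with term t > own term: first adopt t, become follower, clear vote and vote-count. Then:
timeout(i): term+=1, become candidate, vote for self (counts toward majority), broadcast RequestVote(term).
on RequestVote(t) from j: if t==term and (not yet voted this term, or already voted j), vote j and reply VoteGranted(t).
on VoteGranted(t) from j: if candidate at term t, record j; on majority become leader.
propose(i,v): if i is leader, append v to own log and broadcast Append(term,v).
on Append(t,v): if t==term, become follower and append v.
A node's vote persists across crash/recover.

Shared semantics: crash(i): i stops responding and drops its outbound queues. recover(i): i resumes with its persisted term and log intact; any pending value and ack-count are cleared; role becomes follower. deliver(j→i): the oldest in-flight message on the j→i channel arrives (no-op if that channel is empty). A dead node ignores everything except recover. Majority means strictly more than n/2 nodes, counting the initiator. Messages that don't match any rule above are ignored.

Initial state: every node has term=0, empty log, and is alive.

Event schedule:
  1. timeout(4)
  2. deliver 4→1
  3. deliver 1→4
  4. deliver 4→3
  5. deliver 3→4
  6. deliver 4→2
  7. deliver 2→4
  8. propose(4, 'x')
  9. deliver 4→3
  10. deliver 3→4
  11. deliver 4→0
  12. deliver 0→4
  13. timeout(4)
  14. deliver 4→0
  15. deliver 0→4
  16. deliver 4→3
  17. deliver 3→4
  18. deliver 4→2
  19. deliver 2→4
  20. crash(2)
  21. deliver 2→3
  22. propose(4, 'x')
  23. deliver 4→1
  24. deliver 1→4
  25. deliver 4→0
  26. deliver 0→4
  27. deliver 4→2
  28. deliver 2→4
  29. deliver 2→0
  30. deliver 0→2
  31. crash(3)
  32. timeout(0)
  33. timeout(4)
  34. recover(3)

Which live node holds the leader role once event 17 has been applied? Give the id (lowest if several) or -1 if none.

-1

[1] timeout(4) → N4(cand t1 [-])
[2] deliver 4→1 → N1(foll t1 [-])
[3] deliver 1→4 → ∅
[4] deliver 4→3 → N3(foll t1 [-])
[5] deliver 3→4 → N4(lead t1 [-])
[6] deliver 4→2 → N2(foll t1 [-])
[7] deliver 2→4 → ∅
[8] propose(4,'x') → N4(lead t1 [x])
[9] deliver 4→3 → N3(foll t1 [x])
[10] deliver 3→4 → ∅
[11] deliver 4→0 → N0(foll t1 [-])
[12] deliver 0→4 → ∅
[13] timeout(4) → N4(cand t2 [x])
[14] deliver 4→0 → N0(foll t1 [x])
[15] deliver 0→4 → ∅
[16] deliver 4→3 → N3(foll t2 [x])
[17] deliver 3→4 → ∅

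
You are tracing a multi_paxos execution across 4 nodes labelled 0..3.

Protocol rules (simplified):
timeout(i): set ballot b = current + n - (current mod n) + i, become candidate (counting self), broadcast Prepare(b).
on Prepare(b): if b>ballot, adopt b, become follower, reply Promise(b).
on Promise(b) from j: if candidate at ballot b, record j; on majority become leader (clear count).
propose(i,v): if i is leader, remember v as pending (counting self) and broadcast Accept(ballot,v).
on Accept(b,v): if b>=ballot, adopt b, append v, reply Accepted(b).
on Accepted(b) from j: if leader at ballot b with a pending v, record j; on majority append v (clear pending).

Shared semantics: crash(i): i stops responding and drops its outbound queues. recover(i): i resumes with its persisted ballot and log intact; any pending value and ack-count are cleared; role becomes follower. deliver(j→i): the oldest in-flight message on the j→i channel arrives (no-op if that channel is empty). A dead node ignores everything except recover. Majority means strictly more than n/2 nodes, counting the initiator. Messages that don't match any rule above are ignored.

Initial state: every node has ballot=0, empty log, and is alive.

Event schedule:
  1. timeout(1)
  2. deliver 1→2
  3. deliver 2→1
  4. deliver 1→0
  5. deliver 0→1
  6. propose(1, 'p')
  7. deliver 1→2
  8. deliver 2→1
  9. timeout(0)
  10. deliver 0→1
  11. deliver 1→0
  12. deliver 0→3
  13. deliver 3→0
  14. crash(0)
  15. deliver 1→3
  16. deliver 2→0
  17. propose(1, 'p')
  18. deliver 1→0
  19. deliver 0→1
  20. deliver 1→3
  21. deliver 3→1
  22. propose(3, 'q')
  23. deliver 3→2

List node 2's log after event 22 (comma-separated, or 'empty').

after 1 — timeout(1): n1:cand/b5/[-]
after 2 — deliver 1→2: n2:foll/b5/[-]
after 3 — deliver 2→1: ·
after 4 — deliver 1→0: n0:foll/b5/[-]
after 5 — deliver 0→1: n1:lead/b5/[-]
after 6 — propose(1,'p'): ·
after 7 — deliver 1→2: n2:foll/b5/[p]
after 8 — deliver 2→1: ·
after 9 — timeout(0): n0:cand/b8/[-]
after 10 — deliver 0→1: n1:foll/b8/[-]
after 11 — deliver 1→0: ·
after 12 — deliver 0→3: n3:foll/b8/[-]
after 13 — deliver 3→0: ·
after 14 — crash(0): n0:✗cand/b8/[-]
after 15 — deliver 1→3: ·
after 16 — deliver 2→0: ·
after 17 — propose(1,'p'): ·
after 18 — deliver 1→0: ·
after 19 — deliver 0→1: ·
after 20 — deliver 1→3: ·
after 21 — deliver 3→1: ·
after 22 — propose(3,'q'): ·

p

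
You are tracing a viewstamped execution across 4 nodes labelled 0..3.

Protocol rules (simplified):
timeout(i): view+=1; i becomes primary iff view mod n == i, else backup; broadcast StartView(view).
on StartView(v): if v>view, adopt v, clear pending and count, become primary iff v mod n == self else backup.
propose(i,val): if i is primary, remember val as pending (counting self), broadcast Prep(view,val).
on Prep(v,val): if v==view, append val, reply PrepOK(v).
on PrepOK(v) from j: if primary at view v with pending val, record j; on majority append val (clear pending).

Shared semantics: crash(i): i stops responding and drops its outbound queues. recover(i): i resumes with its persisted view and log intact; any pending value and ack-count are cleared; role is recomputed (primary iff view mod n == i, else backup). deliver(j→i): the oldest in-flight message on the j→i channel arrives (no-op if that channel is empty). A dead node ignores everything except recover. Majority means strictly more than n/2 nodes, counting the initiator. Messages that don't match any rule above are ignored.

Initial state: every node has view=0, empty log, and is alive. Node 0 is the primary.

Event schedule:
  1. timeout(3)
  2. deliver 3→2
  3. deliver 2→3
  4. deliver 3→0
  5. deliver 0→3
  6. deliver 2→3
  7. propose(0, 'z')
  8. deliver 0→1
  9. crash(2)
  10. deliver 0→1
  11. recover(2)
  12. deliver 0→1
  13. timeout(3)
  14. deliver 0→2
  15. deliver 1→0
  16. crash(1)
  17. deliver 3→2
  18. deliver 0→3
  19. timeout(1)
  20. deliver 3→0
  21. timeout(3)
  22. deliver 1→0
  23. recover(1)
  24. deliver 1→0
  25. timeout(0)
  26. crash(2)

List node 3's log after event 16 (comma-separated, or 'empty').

empty

e1 timeout(3): 3[back,v=1,-]
e2 deliver 3→2: 2[back,v=1,-]
e3 deliver 2→3: ·
e4 deliver 3→0: 0[back,v=1,-]
e5 deliver 0→3: ·
e6 deliver 2→3: ·
e7 propose(0,'z'): ·
e8 deliver 0→1: ·
e9 crash(2): 2[✗back,v=1,-]
e10 deliver 0→1: ·
e11 recover(2): 2[back,v=1,-]
e12 deliver 0→1: ·
e13 timeout(3): 3[back,v=2,-]
e14 deliver 0→2: ·
e15 deliver 1→0: ·
e16 crash(1): 1[✗back,v=0,-]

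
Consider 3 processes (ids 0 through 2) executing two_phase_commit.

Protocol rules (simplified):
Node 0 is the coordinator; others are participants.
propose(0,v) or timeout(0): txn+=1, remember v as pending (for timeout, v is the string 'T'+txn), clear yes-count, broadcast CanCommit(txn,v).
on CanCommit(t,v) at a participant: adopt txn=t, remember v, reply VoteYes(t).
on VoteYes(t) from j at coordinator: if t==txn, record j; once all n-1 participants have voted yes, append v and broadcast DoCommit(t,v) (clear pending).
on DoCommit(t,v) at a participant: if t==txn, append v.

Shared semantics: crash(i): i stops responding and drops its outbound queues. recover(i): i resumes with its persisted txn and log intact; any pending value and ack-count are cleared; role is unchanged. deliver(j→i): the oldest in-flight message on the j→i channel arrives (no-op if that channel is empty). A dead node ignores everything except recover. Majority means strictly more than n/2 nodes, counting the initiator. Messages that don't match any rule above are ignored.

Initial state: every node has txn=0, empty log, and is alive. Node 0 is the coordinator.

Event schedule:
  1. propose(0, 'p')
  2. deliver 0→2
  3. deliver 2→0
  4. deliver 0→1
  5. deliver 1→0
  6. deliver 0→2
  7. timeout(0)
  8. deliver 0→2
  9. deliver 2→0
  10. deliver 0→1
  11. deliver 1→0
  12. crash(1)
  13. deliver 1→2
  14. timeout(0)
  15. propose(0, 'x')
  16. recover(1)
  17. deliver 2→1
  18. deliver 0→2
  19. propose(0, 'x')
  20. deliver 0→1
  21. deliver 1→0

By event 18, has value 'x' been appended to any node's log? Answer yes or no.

no

step 1 propose(0,'p'): 0={coor,t=1,log=-}
step 2 deliver 0→2: 2={part,t=1,log=-}
step 3 deliver 2→0: —
step 4 deliver 0→1: 1={part,t=1,log=-}
step 5 deliver 1→0: 0={coor,t=1,log=p}
step 6 deliver 0→2: 2={part,t=1,log=p}
step 7 timeout(0): 0={coor,t=2,log=p}
step 8 deliver 0→2: 2={part,t=2,log=p}
step 9 deliver 2→0: —
step 10 deliver 0→1: 1={part,t=1,log=p}
step 11 deliver 1→0: —
step 12 crash(1): 1={✗part,t=1,log=p}
step 13 deliver 1→2: —
step 14 timeout(0): 0={coor,t=3,log=p}
step 15 propose(0,'x'): 0={coor,t=4,log=p}
step 16 recover(1): 1={part,t=1,log=p}
step 17 deliver 2→1: —
step 18 deliver 0→2: 2={part,t=3,log=p}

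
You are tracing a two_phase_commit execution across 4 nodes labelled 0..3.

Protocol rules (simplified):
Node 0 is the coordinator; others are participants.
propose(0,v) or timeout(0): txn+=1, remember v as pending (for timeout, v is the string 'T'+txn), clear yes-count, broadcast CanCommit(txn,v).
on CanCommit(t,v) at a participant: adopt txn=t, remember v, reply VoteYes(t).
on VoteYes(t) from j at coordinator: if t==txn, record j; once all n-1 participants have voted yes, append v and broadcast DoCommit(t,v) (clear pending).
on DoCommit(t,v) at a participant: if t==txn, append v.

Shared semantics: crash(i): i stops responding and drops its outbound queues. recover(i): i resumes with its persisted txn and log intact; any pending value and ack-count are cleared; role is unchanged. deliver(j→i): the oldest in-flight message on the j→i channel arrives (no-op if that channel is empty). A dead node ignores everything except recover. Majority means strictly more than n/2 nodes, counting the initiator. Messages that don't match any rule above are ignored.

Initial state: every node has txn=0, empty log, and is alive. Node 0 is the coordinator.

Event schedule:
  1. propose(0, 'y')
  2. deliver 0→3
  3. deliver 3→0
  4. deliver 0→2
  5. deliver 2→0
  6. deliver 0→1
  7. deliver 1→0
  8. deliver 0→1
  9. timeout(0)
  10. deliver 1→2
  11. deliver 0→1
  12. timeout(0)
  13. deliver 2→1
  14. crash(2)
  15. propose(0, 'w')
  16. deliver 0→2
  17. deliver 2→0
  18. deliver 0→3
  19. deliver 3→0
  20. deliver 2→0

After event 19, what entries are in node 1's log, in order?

after 1 — propose(0,'y'): n0:coor/t1/[-]
after 2 — deliver 0→3: n3:part/t1/[-]
after 3 — deliver 3→0: ·
after 4 — deliver 0→2: n2:part/t1/[-]
after 5 — deliver 2→0: ·
after 6 — deliver 0→1: n1:part/t1/[-]
after 7 — deliver 1→0: n0:coor/t1/[y]
after 8 — deliver 0→1: n1:part/t1/[y]
after 9 — timeout(0): n0:coor/t2/[y]
after 10 — deliver 1→2: ·
after 11 — deliver 0→1: n1:part/t2/[y]
after 12 — timeout(0): n0:coor/t3/[y]
after 13 — deliver 2→1: ·
after 14 — crash(2): n2:✗part/t1/[-]
after 15 — propose(0,'w'): n0:coor/t4/[y]
after 16 — deliver 0→2: ·
after 17 — deliver 2→0: ·
after 18 — deliver 0→3: n3:part/t1/[y]
after 19 — deliver 3→0: ·

y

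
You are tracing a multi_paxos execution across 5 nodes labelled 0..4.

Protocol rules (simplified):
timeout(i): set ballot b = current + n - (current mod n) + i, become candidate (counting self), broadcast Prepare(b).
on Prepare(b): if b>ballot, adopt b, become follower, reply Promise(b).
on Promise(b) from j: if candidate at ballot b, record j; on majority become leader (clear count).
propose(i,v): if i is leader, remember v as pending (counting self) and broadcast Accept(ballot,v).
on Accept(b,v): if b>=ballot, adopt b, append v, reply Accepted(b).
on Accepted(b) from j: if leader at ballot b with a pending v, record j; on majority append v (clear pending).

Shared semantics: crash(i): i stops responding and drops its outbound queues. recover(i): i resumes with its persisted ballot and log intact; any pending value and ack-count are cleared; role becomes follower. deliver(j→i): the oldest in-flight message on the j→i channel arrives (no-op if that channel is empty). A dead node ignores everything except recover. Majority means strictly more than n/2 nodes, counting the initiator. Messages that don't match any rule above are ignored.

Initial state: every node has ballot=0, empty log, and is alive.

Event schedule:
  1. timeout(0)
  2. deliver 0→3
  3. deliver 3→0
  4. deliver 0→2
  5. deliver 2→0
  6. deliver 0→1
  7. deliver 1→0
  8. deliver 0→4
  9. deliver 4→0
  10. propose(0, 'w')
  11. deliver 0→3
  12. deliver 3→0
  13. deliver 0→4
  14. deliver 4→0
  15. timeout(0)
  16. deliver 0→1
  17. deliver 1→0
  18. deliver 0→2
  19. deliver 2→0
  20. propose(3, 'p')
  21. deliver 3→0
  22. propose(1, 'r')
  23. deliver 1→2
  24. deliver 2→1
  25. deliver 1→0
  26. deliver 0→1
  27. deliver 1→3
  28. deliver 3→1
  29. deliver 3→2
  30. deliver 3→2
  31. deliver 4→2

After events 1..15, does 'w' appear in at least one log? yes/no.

yes

after 1 — timeout(0): n0:cand/b5/[-]
after 2 — deliver 0→3: n3:foll/b5/[-]
after 3 — deliver 3→0: ·
after 4 — deliver 0→2: n2:foll/b5/[-]
after 5 — deliver 2→0: n0:lead/b5/[-]
after 6 — deliver 0→1: n1:foll/b5/[-]
after 7 — deliver 1→0: ·
after 8 — deliver 0→4: n4:foll/b5/[-]
after 9 — deliver 4→0: ·
after 10 — propose(0,'w'): ·
after 11 — deliver 0→3: n3:foll/b5/[w]
after 12 — deliver 3→0: ·
after 13 — deliver 0→4: n4:foll/b5/[w]
after 14 — deliver 4→0: n0:lead/b5/[w]
after 15 — timeout(0): n0:cand/b10/[w]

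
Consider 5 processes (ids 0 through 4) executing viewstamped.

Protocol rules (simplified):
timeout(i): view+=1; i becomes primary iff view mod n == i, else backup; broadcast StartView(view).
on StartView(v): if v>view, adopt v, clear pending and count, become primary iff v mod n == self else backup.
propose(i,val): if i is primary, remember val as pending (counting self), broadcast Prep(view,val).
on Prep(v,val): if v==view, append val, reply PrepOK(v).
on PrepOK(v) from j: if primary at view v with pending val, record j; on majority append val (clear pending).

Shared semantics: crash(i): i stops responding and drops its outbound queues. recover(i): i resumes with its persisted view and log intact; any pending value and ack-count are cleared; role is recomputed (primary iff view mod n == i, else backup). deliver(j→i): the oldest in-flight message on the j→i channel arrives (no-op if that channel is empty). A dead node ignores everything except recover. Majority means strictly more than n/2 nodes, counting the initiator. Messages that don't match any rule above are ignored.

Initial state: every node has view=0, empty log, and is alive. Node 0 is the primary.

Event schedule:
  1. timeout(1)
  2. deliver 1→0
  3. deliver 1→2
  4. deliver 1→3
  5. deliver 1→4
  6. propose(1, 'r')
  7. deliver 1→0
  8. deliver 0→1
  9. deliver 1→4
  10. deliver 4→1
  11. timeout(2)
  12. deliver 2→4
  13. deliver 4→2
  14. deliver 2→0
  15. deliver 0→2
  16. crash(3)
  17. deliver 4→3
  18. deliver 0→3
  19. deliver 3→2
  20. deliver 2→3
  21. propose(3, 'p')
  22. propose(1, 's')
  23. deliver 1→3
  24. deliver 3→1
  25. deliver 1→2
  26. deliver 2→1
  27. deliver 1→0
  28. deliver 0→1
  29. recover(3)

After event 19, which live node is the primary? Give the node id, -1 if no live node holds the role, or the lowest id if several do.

e1 timeout(1): 1[prim,v=1,-]
e2 deliver 1→0: 0[back,v=1,-]
e3 deliver 1→2: 2[back,v=1,-]
e4 deliver 1→3: 3[back,v=1,-]
e5 deliver 1→4: 4[back,v=1,-]
e6 propose(1,'r'): ·
e7 deliver 1→0: 0[back,v=1,r]
e8 deliver 0→1: ·
e9 deliver 1→4: 4[back,v=1,r]
e10 deliver 4→1: 1[prim,v=1,r]
e11 timeout(2): 2[prim,v=2,-]
e12 deliver 2→4: 4[back,v=2,r]
e13 deliver 4→2: ·
e14 deliver 2→0: 0[back,v=2,r]
e15 deliver 0→2: ·
e16 crash(3): 3[✗back,v=1,-]
e17 deliver 4→3: ·
e18 deliver 0→3: ·
e19 deliver 3→2: ·

1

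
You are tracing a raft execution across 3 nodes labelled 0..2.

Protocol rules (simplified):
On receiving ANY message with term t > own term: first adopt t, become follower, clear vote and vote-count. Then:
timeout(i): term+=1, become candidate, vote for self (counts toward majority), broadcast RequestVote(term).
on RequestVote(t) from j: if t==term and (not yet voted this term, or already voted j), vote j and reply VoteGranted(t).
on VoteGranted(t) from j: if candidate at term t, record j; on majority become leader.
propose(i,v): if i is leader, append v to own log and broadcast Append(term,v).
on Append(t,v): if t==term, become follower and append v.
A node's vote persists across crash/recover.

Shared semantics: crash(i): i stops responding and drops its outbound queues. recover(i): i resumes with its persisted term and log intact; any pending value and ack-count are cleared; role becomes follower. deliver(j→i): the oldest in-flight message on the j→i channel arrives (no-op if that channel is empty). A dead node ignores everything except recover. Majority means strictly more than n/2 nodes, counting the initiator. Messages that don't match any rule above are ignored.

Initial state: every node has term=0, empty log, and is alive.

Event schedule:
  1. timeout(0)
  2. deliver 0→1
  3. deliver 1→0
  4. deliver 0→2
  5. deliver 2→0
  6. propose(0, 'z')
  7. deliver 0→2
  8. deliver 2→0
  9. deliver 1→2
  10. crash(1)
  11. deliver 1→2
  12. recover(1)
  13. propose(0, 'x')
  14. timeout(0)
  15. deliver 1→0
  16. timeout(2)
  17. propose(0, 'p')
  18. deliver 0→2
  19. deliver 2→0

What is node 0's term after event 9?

1

[1] timeout(0) → N0(cand t1 [-])
[2] deliver 0→1 → N1(foll t1 [-])
[3] deliver 1→0 → N0(lead t1 [-])
[4] deliver 0→2 → N2(foll t1 [-])
[5] deliver 2→0 → ∅
[6] propose(0,'z') → N0(lead t1 [z])
[7] deliver 0→2 → N2(foll t1 [z])
[8] deliver 2→0 → ∅
[9] deliver 1→2 → ∅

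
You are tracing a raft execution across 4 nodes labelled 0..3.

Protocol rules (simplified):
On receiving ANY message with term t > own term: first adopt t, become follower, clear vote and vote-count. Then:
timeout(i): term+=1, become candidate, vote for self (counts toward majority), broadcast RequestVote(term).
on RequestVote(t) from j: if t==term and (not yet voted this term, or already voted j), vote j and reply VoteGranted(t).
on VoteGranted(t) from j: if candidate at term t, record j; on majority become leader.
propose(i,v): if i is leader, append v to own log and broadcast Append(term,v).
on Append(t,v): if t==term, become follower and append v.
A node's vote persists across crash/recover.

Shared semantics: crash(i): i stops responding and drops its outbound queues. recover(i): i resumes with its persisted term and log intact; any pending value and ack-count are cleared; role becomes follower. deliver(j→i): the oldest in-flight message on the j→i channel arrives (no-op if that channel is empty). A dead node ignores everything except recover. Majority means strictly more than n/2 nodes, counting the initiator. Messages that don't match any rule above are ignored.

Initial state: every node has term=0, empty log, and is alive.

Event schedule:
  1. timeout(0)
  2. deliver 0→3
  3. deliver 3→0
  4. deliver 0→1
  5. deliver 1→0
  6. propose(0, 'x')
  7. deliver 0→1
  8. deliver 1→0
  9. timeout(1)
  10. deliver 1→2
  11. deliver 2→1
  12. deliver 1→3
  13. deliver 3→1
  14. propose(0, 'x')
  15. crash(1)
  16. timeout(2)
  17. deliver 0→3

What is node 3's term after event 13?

1. timeout(0):  <0:cand t1 ->
2. deliver 0→3:  <3:foll t1 ->
3. deliver 3→0:  nop
4. deliver 0→1:  <1:foll t1 ->
5. deliver 1→0:  <0:lead t1 ->
6. propose(0,'x'):  <0:lead t1 x>
7. deliver 0→1:  <1:foll t1 x>
8. deliver 1→0:  nop
9. timeout(1):  <1:cand t2 x>
10. deliver 1→2:  <2:foll t2 ->
11. deliver 2→1:  nop
12. deliver 1→3:  <3:foll t2 ->
13. deliver 3→1:  <1:lead t2 x>

2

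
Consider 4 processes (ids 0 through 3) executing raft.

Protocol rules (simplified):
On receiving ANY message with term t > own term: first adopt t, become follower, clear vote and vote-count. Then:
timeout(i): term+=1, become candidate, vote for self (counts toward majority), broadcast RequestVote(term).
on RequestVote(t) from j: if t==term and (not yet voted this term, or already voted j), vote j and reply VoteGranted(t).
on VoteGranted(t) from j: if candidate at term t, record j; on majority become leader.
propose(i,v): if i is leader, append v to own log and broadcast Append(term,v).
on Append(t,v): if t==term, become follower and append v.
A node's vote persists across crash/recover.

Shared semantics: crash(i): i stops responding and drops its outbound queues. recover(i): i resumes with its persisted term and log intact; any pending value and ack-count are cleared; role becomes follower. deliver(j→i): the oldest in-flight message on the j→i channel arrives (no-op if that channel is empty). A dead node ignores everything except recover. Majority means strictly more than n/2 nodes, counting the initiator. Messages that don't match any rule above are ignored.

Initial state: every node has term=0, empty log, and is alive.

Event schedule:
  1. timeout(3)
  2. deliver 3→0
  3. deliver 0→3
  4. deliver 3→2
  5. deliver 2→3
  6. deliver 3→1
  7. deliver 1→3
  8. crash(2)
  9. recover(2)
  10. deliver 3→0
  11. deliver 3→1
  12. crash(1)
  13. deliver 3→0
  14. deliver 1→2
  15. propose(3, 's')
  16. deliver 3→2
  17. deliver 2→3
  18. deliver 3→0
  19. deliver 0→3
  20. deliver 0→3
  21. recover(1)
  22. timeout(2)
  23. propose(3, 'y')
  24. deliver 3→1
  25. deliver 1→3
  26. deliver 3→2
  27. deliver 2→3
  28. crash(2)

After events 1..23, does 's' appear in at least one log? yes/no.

yes

step 1 timeout(3): 3={cand,t=1,log=-}
step 2 deliver 3→0: 0={foll,t=1,log=-}
step 3 deliver 0→3: —
step 4 deliver 3→2: 2={foll,t=1,log=-}
step 5 deliver 2→3: 3={lead,t=1,log=-}
step 6 deliver 3→1: 1={foll,t=1,log=-}
step 7 deliver 1→3: —
step 8 crash(2): 2={✗foll,t=1,log=-}
step 9 recover(2): 2={foll,t=1,log=-}
step 10 deliver 3→0: —
step 11 deliver 3→1: —
step 12 crash(1): 1={✗foll,t=1,log=-}
step 13 deliver 3→0: —
step 14 deliver 1→2: —
step 15 propose(3,'s'): 3={lead,t=1,log=s}
step 16 deliver 3→2: 2={foll,t=1,log=s}
step 17 deliver 2→3: —
step 18 deliver 3→0: 0={foll,t=1,log=s}
step 19 deliver 0→3: —
step 20 deliver 0→3: —
step 21 recover(1): 1={foll,t=1,log=-}
step 22 timeout(2): 2={cand,t=2,log=s}
step 23 propose(3,'y'): 3={lead,t=1,log=s,y}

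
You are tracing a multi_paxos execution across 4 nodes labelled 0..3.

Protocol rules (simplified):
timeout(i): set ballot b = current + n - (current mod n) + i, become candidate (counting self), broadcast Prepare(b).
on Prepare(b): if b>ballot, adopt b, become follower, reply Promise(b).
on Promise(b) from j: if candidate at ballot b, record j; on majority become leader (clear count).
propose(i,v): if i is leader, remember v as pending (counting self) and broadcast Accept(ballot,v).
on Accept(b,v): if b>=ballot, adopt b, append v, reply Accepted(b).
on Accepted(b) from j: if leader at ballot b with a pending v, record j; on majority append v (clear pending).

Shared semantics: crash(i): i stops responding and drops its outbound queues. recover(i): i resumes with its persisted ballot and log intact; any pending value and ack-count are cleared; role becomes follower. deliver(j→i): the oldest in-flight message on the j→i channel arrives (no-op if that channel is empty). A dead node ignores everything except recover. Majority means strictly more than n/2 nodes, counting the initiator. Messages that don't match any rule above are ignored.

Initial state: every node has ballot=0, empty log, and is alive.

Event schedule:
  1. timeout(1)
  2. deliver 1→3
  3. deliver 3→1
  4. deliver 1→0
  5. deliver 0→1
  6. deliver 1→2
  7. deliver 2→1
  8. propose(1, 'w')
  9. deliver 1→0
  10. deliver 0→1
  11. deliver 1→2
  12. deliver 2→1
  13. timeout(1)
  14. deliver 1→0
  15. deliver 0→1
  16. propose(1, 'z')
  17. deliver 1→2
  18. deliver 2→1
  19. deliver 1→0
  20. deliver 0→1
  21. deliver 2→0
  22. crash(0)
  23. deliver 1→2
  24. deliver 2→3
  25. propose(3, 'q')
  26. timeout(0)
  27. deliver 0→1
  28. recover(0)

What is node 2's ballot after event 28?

e1 timeout(1): 1[cand,b=5,-]
e2 deliver 1→3: 3[foll,b=5,-]
e3 deliver 3→1: ·
e4 deliver 1→0: 0[foll,b=5,-]
e5 deliver 0→1: 1[lead,b=5,-]
e6 deliver 1→2: 2[foll,b=5,-]
e7 deliver 2→1: ·
e8 propose(1,'w'): ·
e9 deliver 1→0: 0[foll,b=5,w]
e10 deliver 0→1: ·
e11 deliver 1→2: 2[foll,b=5,w]
e12 deliver 2→1: 1[lead,b=5,w]
e13 timeout(1): 1[cand,b=9,w]
e14 deliver 1→0: 0[foll,b=9,w]
e15 deliver 0→1: ·
e16 propose(1,'z'): ·
e17 deliver 1→2: 2[foll,b=9,w]
e18 deliver 2→1: 1[lead,b=9,w]
e19 deliver 1→0: ·
e20 deliver 0→1: ·
e21 deliver 2→0: ·
e22 crash(0): 0[✗foll,b=9,w]
e23 deliver 1→2: ·
e24 deliver 2→3: ·
e25 propose(3,'q'): ·
e26 timeout(0): ·
e27 deliver 0→1: ·
e28 recover(0): 0[foll,b=9,w]

9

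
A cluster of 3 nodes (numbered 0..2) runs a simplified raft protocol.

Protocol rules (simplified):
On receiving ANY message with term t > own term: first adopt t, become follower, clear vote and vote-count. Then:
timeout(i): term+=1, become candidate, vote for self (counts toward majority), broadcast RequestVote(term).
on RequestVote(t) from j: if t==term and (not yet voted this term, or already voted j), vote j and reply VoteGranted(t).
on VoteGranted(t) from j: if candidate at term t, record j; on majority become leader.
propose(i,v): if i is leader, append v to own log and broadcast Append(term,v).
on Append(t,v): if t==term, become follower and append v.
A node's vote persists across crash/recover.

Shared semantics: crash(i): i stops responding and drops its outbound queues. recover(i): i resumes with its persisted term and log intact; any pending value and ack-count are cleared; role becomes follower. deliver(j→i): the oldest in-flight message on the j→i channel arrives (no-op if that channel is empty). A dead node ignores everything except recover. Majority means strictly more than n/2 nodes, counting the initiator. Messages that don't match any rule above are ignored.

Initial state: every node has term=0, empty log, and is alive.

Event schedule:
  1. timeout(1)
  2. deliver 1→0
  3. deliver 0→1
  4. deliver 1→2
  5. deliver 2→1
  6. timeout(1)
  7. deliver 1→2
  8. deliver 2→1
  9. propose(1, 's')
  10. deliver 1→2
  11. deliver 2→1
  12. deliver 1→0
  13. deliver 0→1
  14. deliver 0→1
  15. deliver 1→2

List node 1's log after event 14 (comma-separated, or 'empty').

s

1. timeout(1):  <1:cand t1 ->
2. deliver 1→0:  <0:foll t1 ->
3. deliver 0→1:  <1:lead t1 ->
4. deliver 1→2:  <2:foll t1 ->
5. deliver 2→1:  nop
6. timeout(1):  <1:cand t2 ->
7. deliver 1→2:  <2:foll t2 ->
8. deliver 2→1:  <1:lead t2 ->
9. propose(1,'s'):  <1:lead t2 s>
10. deliver 1→2:  <2:foll t2 s>
11. deliver 2→1:  nop
12. deliver 1→0:  <0:foll t2 ->
13. deliver 0→1:  nop
14. deliver 0→1:  nop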